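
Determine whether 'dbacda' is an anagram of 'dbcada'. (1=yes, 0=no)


Sort characters of 'dbacda': 'aabcdd'
Sort characters of 'dbcada': 'aabcdd'
Sorted forms match -> they ARE anagrams
Result: 1

1


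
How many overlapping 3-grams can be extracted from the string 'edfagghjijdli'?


String 'edfagghjijdli' has length L = 13.
Number of overlapping n-grams = L - n + 1
Substituting: 13 - 3 + 1 = 11

11


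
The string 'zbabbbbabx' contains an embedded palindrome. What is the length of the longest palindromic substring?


Scanning 'zbabbbbabx' for palindromic substrings.
Substring at positions 1-8: 'babbbbab'.
Check: reverse('babbbbab') = 'babbbbab' -> palindrome confirmed.
Neighbouring characters ('z' / 'x') break symmetry, so it cannot extend further.
No longer palindromic substring exists; longest length = 8

8


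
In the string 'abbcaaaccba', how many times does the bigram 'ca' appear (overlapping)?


Scanning 'abbcaaaccba' for bigram 'ca':
  Position 0: 'ab' -> no
  Position 1: 'bb' -> no
  Position 2: 'bc' -> no
  Position 3: 'ca' -> MATCH
  Position 4: 'aa' -> no
  Position 5: 'aa' -> no
  Position 6: 'ac' -> no
  Position 7: 'cc' -> no
  Position 8: 'cb' -> no
  Position 9: 'ba' -> no
Total matches: 1

1


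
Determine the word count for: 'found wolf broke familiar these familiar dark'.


Counting words by splitting on spaces:
  Word 1: 'found'
  Word 2: 'wolf'
  Word 3: 'broke'
  Word 4: 'familiar'
  Word 5: 'these'
  Word 6: 'familiar'
  Word 7: 'dark'
Total words: 7

7


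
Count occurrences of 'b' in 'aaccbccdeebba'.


Scanning 'aaccbccdeebba' for 'b':
  Position 4: 'b' -> MATCH (count: 1)
  Position 10: 'b' -> MATCH (count: 2)
  Position 11: 'b' -> MATCH (count: 3)
Total occurrences of 'b': 3

3


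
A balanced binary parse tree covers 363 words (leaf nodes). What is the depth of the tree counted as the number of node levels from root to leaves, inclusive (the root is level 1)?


In a balanced binary tree with n leaves the deepest leaf is ceil(log2(n)) edges below the root,
so counting node levels inclusive of root and leaves gives ceil(log2(n)) + 1 levels.
log2(363) = 8.5038
ceil(8.5038) = 9
levels = 9 + 1 = 10

10


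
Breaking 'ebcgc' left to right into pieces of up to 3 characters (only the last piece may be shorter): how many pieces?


'ebcgc' has 5 characters.
Chunking with max size 3:
  Chunk 1: 'ebc' (positions 0-2)
  Chunk 2: 'gc' (positions 3-4)
Total chunks: ceil(5 / 3) = 2

2


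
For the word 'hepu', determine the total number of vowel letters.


Scanning each character of 'hepu':
  Position 1: 'h' -> consonant (running count: 0)
  Position 2: 'e' -> vowel (running count: 1)
  Position 3: 'p' -> consonant (running count: 1)
  Position 4: 'u' -> vowel (running count: 2)
Total vowels: 2

2


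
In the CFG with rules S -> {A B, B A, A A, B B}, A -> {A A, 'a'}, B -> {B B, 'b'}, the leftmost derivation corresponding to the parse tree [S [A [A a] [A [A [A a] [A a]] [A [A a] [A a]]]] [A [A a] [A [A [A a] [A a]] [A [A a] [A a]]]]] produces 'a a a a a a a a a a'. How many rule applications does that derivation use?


Every bracketed nonterminal node [X ...] in the tree is produced by exactly one rule application.
Reading the tree off as a leftmost derivation:
  Step 1: S  =>  A A   (applied S -> A A)
  Step 2: A A  =>  A A A   (applied A -> A A)
  Step 3: A A A  =>  a A A   (applied A -> a)
  Step 4: a A A  =>  a A A A   (applied A -> A A)
  Step 5: a A A A  =>  a A A A A   (applied A -> A A)
  Step 6: a A A A A  =>  a a A A A   (applied A -> a)
  Step 7: a a A A A  =>  a a a A A   (applied A -> a)
  Step 8: a a a A A  =>  a a a A A A   (applied A -> A A)
  Step 9: a a a A A A  =>  a a a a A A   (applied A -> a)
  Step 10: a a a a A A  =>  a a a a a A   (applied A -> a)
  Step 11: a a a a a A  =>  a a a a a A A   (applied A -> A A)
  Step 12: a a a a a A A  =>  a a a a a a A   (applied A -> a)
  Step 13: a a a a a a A  =>  a a a a a a A A   (applied A -> A A)
  Step 14: a a a a a a A A  =>  a a a a a a A A A   (applied A -> A A)
  Step 15: a a a a a a A A A  =>  a a a a a a a A A   (applied A -> a)
  Step 16: a a a a a a a A A  =>  a a a a a a a a A   (applied A -> a)
  Step 17: a a a a a a a a A  =>  a a a a a a a a A A   (applied A -> A A)
  Step 18: a a a a a a a a A A  =>  a a a a a a a a a A   (applied A -> a)
  Step 19: a a a a a a a a a A  =>  a a a a a a a a a a   (applied A -> a)
Final yield: a a a a a a a a a a
Total rewrite steps: 19

19


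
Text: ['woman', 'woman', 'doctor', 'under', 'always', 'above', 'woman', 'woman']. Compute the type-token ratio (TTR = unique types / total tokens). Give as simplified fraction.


Tokens: 8
Unique types: ('above', 'always', 'doctor', 'under', 'woman') = 5
TTR = 5/8
Already in lowest terms.

5/8


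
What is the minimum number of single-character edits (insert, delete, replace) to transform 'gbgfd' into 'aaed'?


Building DP table for s1='gbgfd' (len 5) and s2='aaed' (len 4):
       a  a  e  d
    0  1  2  3  4
  g 1  1  2  3  4
  b 2  2  2  3  4
  g 3  3  3  3  4
  f 4  4  4  4  4
  d 5  5  5  5  4
Edit distance = dp[5][4] = 4

4


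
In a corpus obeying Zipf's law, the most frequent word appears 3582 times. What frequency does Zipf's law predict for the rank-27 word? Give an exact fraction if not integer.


Zipf's law: freq(rank) = f1 / rank
f1 = 3582, rank = 27
freq = 3582 / 27
GCD(3582, 27) = 9
Simplified: 398/3

398/3


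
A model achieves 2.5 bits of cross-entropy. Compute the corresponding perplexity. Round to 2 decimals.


Perplexity formula: PP = 2^H
H = 2.5
PP = 2^2.5
Decompose: 2^2.5 = 2^2 * 2^0.5 = 2^2 * sqrt(2)
2^2 = 4, sqrt(2) ~ 1.4142136
PP ~ 4 * 1.4142136 = 5.6568544
Rounded to 2 decimals: 5.66

5.66


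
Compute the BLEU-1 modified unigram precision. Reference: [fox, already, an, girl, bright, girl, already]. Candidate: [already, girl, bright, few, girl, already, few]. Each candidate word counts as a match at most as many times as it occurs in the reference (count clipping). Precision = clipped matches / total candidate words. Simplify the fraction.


Reference word counts: {'already': 2, 'an': 1, 'bright': 1, 'fox': 1, 'girl': 2}
Checking each candidate word (with clipping):
  'already' -> in reference (ref count 2, used 1/2) -> match (matches: 1)
  'girl' -> in reference (ref count 2, used 1/2) -> match (matches: 2)
  'bright' -> in reference (ref count 1, used 1/1) -> match (matches: 3)
  'few' -> not in reference -> no match (matches: 3)
  'girl' -> in reference (ref count 2, used 2/2) -> match (matches: 4)
  'already' -> in reference (ref count 2, used 2/2) -> match (matches: 5)
  'few' -> not in reference -> no match (matches: 5)
Clipped matches: 5, Candidate length: 7
Precision = 5/7

5/7


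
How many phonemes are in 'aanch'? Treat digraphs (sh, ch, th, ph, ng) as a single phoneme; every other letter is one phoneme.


Parsing 'aanch' greedily, digraphs first:
  'a' -> vowel phoneme (phonemes so far: 1)
  'a' -> vowel phoneme (phonemes so far: 2)
  'n' -> consonant phoneme (phonemes so far: 3)
  'ch' -> digraph (1 consonant phoneme) (phonemes so far: 4)
Total phonemes: 4

4


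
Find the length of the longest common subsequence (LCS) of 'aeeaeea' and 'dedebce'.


DP table for LCS of 'aeeaeea' and 'dedebce':
       d  e  d  e  b  c  e
    0  0  0  0  0  0  0  0
  a 0  0  0  0  0  0  0  0
  e 0  0  1  1  1  1  1  1
  e 0  0  1  1  2  2  2  2
  a 0  0  1  1  2  2  2  2
  e 0  0  1  1  2  2  2  3
  e 0  0  1  1  2  2  2  3
  a 0  0  1  1  2  2  2  3
LCS: 'eee'
LCS length = 3

3


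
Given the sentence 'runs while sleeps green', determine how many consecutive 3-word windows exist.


Word trigrams from [4] words:
  Trigram 1: (runs while sleeps)
  Trigram 2: (while sleeps green)
Total word trigrams: 4 - 2 = 2

2


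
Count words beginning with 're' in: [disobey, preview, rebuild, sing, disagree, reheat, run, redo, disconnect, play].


Checking each word for prefix 're':
  'disobey' -> no (count: 0)
  'preview' -> no (count: 0)
  'rebuild' -> YES, starts with 're' (count: 1)
  'sing' -> no (count: 1)
  'disagree' -> no (count: 1)
  'reheat' -> YES, starts with 're' (count: 2)
  'run' -> no (count: 2)
  'redo' -> YES, starts with 're' (count: 3)
  'disconnect' -> no (count: 3)
  'play' -> no (count: 3)
Total with prefix 're': 3

3


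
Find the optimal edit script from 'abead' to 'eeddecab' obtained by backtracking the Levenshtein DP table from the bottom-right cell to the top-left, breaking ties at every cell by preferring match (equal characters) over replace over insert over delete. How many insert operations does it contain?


Edit distance = 6. Backtracking from cell (5, 8) with preference match > replace > insert > delete,
then listing the resulting alignment 'abead' -> 'eeddecab' left to right:
  Step 1: insert 'e' [insertion #1]
  Step 2: insert 'e' [insertion #2]
  Step 3: replace a->d
  Step 4: replace b->d
  Step 5: keep 'e'
  Step 6: insert 'c' [insertion #3]
  Step 7: keep 'a'
  Step 8: replace d->b
Total insertions: 3

3


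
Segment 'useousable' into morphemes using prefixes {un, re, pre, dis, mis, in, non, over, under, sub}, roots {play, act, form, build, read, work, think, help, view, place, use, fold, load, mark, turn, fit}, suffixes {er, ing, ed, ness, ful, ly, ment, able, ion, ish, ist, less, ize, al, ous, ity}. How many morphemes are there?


Segmenting 'useousable' against the inventory:
  'use' -> root (morpheme 1)
  'ous' -> suffix (morpheme 2)
  'able' -> suffix (morpheme 3)
Total morphemes: 3

3


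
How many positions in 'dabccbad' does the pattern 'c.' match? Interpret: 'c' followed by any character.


Pattern: c. means 'c' followed by any character.
Scanning 'dabccbad' position-by-position:
  Pos 0: window 'da' -> no
  Pos 1: window 'ab' -> no
  Pos 2: window 'bc' -> no
  Pos 3: window 'cc' -> MATCH
  Pos 4: window 'cb' -> MATCH
  Pos 5: window 'ba' -> no
  Pos 6: window 'ad' -> no
  Pos 7: window 'd' -> no
Total matches: 2

2


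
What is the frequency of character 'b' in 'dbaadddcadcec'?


Scanning 'dbaadddcadcec' for 'b':
  Position 1: 'b' -> MATCH (count: 1)
Total occurrences of 'b': 1

1


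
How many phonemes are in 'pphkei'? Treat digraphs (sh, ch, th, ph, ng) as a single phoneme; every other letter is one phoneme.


Parsing 'pphkei' greedily, digraphs first:
  'p' -> consonant phoneme (phonemes so far: 1)
  'ph' -> digraph (1 consonant phoneme) (phonemes so far: 2)
  'k' -> consonant phoneme (phonemes so far: 3)
  'e' -> vowel phoneme (phonemes so far: 4)
  'i' -> vowel phoneme (phonemes so far: 5)
Total phonemes: 5

5


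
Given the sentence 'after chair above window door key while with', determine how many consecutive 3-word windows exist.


Word trigrams from [8] words:
  Trigram 1: (after chair above)
  Trigram 2: (chair above window)
  Trigram 3: (above window door)
  Trigram 4: (window door key)
  Trigram 5: (door key while)
  Trigram 6: (key while with)
Total word trigrams: 8 - 2 = 6

6


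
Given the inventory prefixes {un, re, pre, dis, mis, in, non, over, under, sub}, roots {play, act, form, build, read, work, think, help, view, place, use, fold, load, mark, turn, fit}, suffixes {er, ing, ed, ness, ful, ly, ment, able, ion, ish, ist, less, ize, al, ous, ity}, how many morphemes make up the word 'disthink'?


Segmenting 'disthink' against the inventory:
  'dis' -> prefix (morpheme 1)
  'think' -> root (morpheme 2)
Total morphemes: 2

2


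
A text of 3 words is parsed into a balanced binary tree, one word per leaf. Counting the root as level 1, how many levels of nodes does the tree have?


In a balanced binary tree with n leaves the deepest leaf is ceil(log2(n)) edges below the root,
so counting node levels inclusive of root and leaves gives ceil(log2(n)) + 1 levels.
log2(3) = 1.5850
ceil(1.5850) = 2
levels = 2 + 1 = 3

3


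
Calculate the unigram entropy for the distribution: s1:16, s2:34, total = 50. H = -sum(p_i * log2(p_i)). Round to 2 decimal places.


Computing entropy H = -sum(p_i * log2(p_i)):
  s1: p = 16/50 = 0.3200, -p*log2(p) = 0.5260
  s2: p = 34/50 = 0.6800, -p*log2(p) = 0.3783
H = sum of terms = 0.9043
Rounded to 2 decimals: 0.90

0.90


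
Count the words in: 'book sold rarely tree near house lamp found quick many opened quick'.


Counting words by splitting on spaces:
  Word 1: 'book'
  Word 2: 'sold'
  Word 3: 'rarely'
  Word 4: 'tree'
  Word 5: 'near'
  Word 6: 'house'
  Word 7: 'lamp'
  Word 8: 'found'
  Word 9: 'quick'
  Word 10: 'many'
  Word 11: 'opened'
  Word 12: 'quick'
Total words: 12

12


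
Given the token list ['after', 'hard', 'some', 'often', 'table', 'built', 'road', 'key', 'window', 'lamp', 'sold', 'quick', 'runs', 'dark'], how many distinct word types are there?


Listing all tokens and tracking unique types:
  Token 1: 'after' -> NEW (unique so far: 1)
  Token 2: 'hard' -> NEW (unique so far: 2)
  Token 3: 'some' -> NEW (unique so far: 3)
  Token 4: 'often' -> NEW (unique so far: 4)
  Token 5: 'table' -> NEW (unique so far: 5)
  Token 6: 'built' -> NEW (unique so far: 6)
  Token 7: 'road' -> NEW (unique so far: 7)
  Token 8: 'key' -> NEW (unique so far: 8)
  Token 9: 'window' -> NEW (unique so far: 9)
  Token 10: 'lamp' -> NEW (unique so far: 10)
  Token 11: 'sold' -> NEW (unique so far: 11)
  Token 12: 'quick' -> NEW (unique so far: 12)
  Token 13: 'runs' -> NEW (unique so far: 13)
  Token 14: 'dark' -> NEW (unique so far: 14)
Unique types: ('after', 'built', 'dark', 'hard', 'key', 'lamp', 'often', 'quick', 'road', 'runs', 'sold', 'some', 'table', 'window')
Vocabulary size: 14

14


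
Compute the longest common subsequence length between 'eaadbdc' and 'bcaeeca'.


DP table for LCS of 'eaadbdc' and 'bcaeeca':
       b  c  a  e  e  c  a
    0  0  0  0  0  0  0  0
  e 0  0  0  0  1  1  1  1
  a 0  0  0  1  1  1  1  2
  a 0  0  0  1  1  1  1  2
  d 0  0  0  1  1  1  1  2
  b 0  1  1  1  1  1  1  2
  d 0  1  1  1  1  1  1  2
  c 0  1  2  2  2  2  2  2
LCS: 'ea'
LCS length = 2

2


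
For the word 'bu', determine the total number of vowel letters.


Scanning each character of 'bu':
  Position 1: 'b' -> consonant (running count: 0)
  Position 2: 'u' -> vowel (running count: 1)
Total vowels: 1

1


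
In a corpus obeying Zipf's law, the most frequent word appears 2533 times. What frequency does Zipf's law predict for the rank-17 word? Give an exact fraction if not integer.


Zipf's law: freq(rank) = f1 / rank
f1 = 2533, rank = 17
freq = 2533 / 17
= 149

149


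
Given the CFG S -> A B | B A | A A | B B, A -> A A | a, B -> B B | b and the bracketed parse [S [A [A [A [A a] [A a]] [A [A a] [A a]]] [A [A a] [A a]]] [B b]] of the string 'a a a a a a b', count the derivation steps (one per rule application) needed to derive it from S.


Every bracketed nonterminal node [X ...] in the tree is produced by exactly one rule application.
Reading the tree off as a leftmost derivation:
  Step 1: S  =>  A B   (applied S -> A B)
  Step 2: A B  =>  A A B   (applied A -> A A)
  Step 3: A A B  =>  A A A B   (applied A -> A A)
  Step 4: A A A B  =>  A A A A B   (applied A -> A A)
  Step 5: A A A A B  =>  a A A A B   (applied A -> a)
  Step 6: a A A A B  =>  a a A A B   (applied A -> a)
  Step 7: a a A A B  =>  a a A A A B   (applied A -> A A)
  Step 8: a a A A A B  =>  a a a A A B   (applied A -> a)
  Step 9: a a a A A B  =>  a a a a A B   (applied A -> a)
  Step 10: a a a a A B  =>  a a a a A A B   (applied A -> A A)
  Step 11: a a a a A A B  =>  a a a a a A B   (applied A -> a)
  Step 12: a a a a a A B  =>  a a a a a a B   (applied A -> a)
  Step 13: a a a a a a B  =>  a a a a a a b   (applied B -> b)
Final yield: a a a a a a b
Total rewrite steps: 13

13


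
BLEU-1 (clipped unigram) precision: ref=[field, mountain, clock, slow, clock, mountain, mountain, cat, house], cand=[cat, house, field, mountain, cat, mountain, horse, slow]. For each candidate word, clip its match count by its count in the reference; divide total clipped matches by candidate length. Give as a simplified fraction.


Reference word counts: {'cat': 1, 'clock': 2, 'field': 1, 'house': 1, 'mountain': 3, 'slow': 1}
Checking each candidate word (with clipping):
  'cat' -> in reference (ref count 1, used 1/1) -> match (matches: 1)
  'house' -> in reference (ref count 1, used 1/1) -> match (matches: 2)
  'field' -> in reference (ref count 1, used 1/1) -> match (matches: 3)
  'mountain' -> in reference (ref count 3, used 1/3) -> match (matches: 4)
  'cat' -> ref count 1 already used up (1/1) -> clipped, no match (matches: 4)
  'mountain' -> in reference (ref count 3, used 2/3) -> match (matches: 5)
  'horse' -> not in reference -> no match (matches: 5)
  'slow' -> in reference (ref count 1, used 1/1) -> match (matches: 6)
Clipped matches: 6, Candidate length: 8
Precision = 6/8 = 3/4

3/4


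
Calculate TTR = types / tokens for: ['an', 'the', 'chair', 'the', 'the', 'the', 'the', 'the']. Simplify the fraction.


Tokens: 8
Unique types: ('an', 'chair', 'the') = 3
TTR = 3/8
Already in lowest terms.

3/8


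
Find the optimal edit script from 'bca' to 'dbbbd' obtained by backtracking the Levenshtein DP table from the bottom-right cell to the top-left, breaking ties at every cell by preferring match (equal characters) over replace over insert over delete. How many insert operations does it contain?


Edit distance = 4. Backtracking from cell (3, 5) with preference match > replace > insert > delete,
then listing the resulting alignment 'bca' -> 'dbbbd' left to right:
  Step 1: insert 'd' [insertion #1]
  Step 2: insert 'b' [insertion #2]
  Step 3: keep 'b'
  Step 4: replace c->b
  Step 5: replace a->d
Total insertions: 2

2


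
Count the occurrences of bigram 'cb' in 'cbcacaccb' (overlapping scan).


Scanning 'cbcacaccb' for bigram 'cb':
  Position 0: 'cb' -> MATCH
  Position 1: 'bc' -> no
  Position 2: 'ca' -> no
  Position 3: 'ac' -> no
  Position 4: 'ca' -> no
  Position 5: 'ac' -> no
  Position 6: 'cc' -> no
  Position 7: 'cb' -> MATCH
Total matches: 2

2


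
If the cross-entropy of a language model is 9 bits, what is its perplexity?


Perplexity formula: PP = 2^H
H = 9
PP = 2^9
PP = 2^9 = 512

512


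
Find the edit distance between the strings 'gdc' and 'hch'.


Building DP table for s1='gdc' (len 3) and s2='hch' (len 3):
       h  c  h
    0  1  2  3
  g 1  1  2  3
  d 2  2  2  3
  c 3  3  2  3
Edit distance = dp[3][3] = 3

3


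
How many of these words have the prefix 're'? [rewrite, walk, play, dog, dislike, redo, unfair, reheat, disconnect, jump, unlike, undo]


Checking each word for prefix 're':
  'rewrite' -> YES, starts with 're' (count: 1)
  'walk' -> no (count: 1)
  'play' -> no (count: 1)
  'dog' -> no (count: 1)
  'dislike' -> no (count: 1)
  'redo' -> YES, starts with 're' (count: 2)
  'unfair' -> no (count: 2)
  'reheat' -> YES, starts with 're' (count: 3)
  'disconnect' -> no (count: 3)
  'jump' -> no (count: 3)
  'unlike' -> no (count: 3)
  'undo' -> no (count: 3)
Total with prefix 're': 3

3


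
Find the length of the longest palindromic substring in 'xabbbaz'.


Scanning 'xabbbaz' for palindromic substrings.
Substring at positions 1-5: 'abbba'.
Check: reverse('abbba') = 'abbba' -> palindrome confirmed.
Neighbouring characters ('x' / 'z') break symmetry, so it cannot extend further.
No longer palindromic substring exists; longest length = 5

5


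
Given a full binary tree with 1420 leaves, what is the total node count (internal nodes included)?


Leaf nodes (terminals): 1420
Internal nodes = n - 1 = 1420 - 1 = 1419
Total = leaves + internal = 1420 + 1419 = 2839

2839


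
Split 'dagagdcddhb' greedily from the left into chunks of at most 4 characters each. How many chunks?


'dagagdcddhb' has 11 characters.
Chunking with max size 4:
  Chunk 1: 'daga' (positions 0-3)
  Chunk 2: 'gdcd' (positions 4-7)
  Chunk 3: 'dhb' (positions 8-10)
Total chunks: ceil(11 / 4) = 3

3


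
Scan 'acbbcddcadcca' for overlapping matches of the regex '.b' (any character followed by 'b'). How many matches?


Pattern: .b means any character followed by 'b'.
Scanning 'acbbcddcadcca' position-by-position:
  Pos 0: window 'ac' -> no
  Pos 1: window 'cb' -> MATCH
  Pos 2: window 'bb' -> MATCH
  Pos 3: window 'bc' -> no
  Pos 4: window 'cd' -> no
  Pos 5: window 'dd' -> no
  Pos 6: window 'dc' -> no
  Pos 7: window 'ca' -> no
  Pos 8: window 'ad' -> no
  Pos 9: window 'dc' -> no
  Pos 10: window 'cc' -> no
  Pos 11: window 'ca' -> no
  Pos 12: window 'a' -> no
Total matches: 2

2


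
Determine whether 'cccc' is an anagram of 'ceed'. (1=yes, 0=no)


Sort characters of 'cccc': 'cccc'
Sort characters of 'ceed': 'cdee'
Sorted forms differ -> they are NOT anagrams
Result: 0

0


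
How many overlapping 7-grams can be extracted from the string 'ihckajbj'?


String 'ihckajbj' has length L = 8.
Number of overlapping n-grams = L - n + 1
Substituting: 8 - 7 + 1 = 2

2


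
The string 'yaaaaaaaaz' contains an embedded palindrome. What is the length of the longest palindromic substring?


Scanning 'yaaaaaaaaz' for palindromic substrings.
Substring at positions 1-8: 'aaaaaaaa'.
Check: reverse('aaaaaaaa') = 'aaaaaaaa' -> palindrome confirmed.
Neighbouring characters ('y' / 'z') break symmetry, so it cannot extend further.
No longer palindromic substring exists; longest length = 8

8


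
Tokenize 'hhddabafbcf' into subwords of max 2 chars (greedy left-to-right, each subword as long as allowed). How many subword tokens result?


'hhddabafbcf' has 11 characters.
Chunking with max size 2:
  Chunk 1: 'hh' (positions 0-1)
  Chunk 2: 'dd' (positions 2-3)
  Chunk 3: 'ab' (positions 4-5)
  Chunk 4: 'af' (positions 6-7)
  Chunk 5: 'bc' (positions 8-9)
  Chunk 6: 'f' (positions 10-10)
Total chunks: ceil(11 / 2) = 6

6


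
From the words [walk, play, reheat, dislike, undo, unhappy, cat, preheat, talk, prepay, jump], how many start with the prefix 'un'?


Checking each word for prefix 'un':
  'walk' -> no (count: 0)
  'play' -> no (count: 0)
  'reheat' -> no (count: 0)
  'dislike' -> no (count: 0)
  'undo' -> YES, starts with 'un' (count: 1)
  'unhappy' -> YES, starts with 'un' (count: 2)
  'cat' -> no (count: 2)
  'preheat' -> no (count: 2)
  'talk' -> no (count: 2)
  'prepay' -> no (count: 2)
  'jump' -> no (count: 2)
Total with prefix 'un': 2

2


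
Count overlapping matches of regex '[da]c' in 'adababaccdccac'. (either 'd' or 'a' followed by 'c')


Pattern: [da]c means either 'd' or 'a' followed by 'c'.
Scanning 'adababaccdccac' position-by-position:
  Pos 0: window 'ad' -> no
  Pos 1: window 'da' -> no
  Pos 2: window 'ab' -> no
  Pos 3: window 'ba' -> no
  Pos 4: window 'ab' -> no
  Pos 5: window 'ba' -> no
  Pos 6: window 'ac' -> MATCH
  Pos 7: window 'cc' -> no
  Pos 8: window 'cd' -> no
  Pos 9: window 'dc' -> MATCH
  Pos 10: window 'cc' -> no
  Pos 11: window 'ca' -> no
  Pos 12: window 'ac' -> MATCH
  Pos 13: window 'c' -> no
Total matches: 3

3


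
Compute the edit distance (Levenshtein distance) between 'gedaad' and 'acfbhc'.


Building DP table for s1='gedaad' (len 6) and s2='acfbhc' (len 6):
       a  c  f  b  h  c
    0  1  2  3  4  5  6
  g 1  1  2  3  4  5  6
  e 2  2  2  3  4  5  6
  d 3  3  3  3  4  5  6
  a 4  3  4  4  4  5  6
  a 5  4  4  5  5  5  6
  d 6  5  5  5  6  6  6
Edit distance = dp[6][6] = 6

6


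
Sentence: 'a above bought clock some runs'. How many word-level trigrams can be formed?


Word trigrams from [6] words:
  Trigram 1: (a above bought)
  Trigram 2: (above bought clock)
  Trigram 3: (bought clock some)
  Trigram 4: (clock some runs)
Total word trigrams: 6 - 2 = 4

4


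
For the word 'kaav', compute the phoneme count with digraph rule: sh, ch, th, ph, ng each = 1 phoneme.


Parsing 'kaav' greedily, digraphs first:
  'k' -> consonant phoneme (phonemes so far: 1)
  'a' -> vowel phoneme (phonemes so far: 2)
  'a' -> vowel phoneme (phonemes so far: 3)
  'v' -> consonant phoneme (phonemes so far: 4)
Total phonemes: 4

4


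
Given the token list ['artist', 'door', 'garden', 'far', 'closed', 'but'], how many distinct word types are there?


Listing all tokens and tracking unique types:
  Token 1: 'artist' -> NEW (unique so far: 1)
  Token 2: 'door' -> NEW (unique so far: 2)
  Token 3: 'garden' -> NEW (unique so far: 3)
  Token 4: 'far' -> NEW (unique so far: 4)
  Token 5: 'closed' -> NEW (unique so far: 5)
  Token 6: 'but' -> NEW (unique so far: 6)
Unique types: ('artist', 'but', 'closed', 'door', 'far', 'garden')
Vocabulary size: 6

6


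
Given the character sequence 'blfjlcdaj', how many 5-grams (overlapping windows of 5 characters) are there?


String 'blfjlcdaj' has length L = 9.
Number of overlapping n-grams = L - n + 1
Substituting: 9 - 5 + 1 = 5

5


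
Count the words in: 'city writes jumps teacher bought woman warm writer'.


Counting words by splitting on spaces:
  Word 1: 'city'
  Word 2: 'writes'
  Word 3: 'jumps'
  Word 4: 'teacher'
  Word 5: 'bought'
  Word 6: 'woman'
  Word 7: 'warm'
  Word 8: 'writer'
Total words: 8

8


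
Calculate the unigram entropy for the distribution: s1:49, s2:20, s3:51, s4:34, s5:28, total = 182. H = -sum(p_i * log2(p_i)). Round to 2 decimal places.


Computing entropy H = -sum(p_i * log2(p_i)):
  s1: p = 49/182 = 0.2692, -p*log2(p) = 0.5097
  s2: p = 20/182 = 0.1099, -p*log2(p) = 0.3501
  s3: p = 51/182 = 0.2802, -p*log2(p) = 0.5143
  s4: p = 34/182 = 0.1868, -p*log2(p) = 0.4521
  s5: p = 28/182 = 0.1538, -p*log2(p) = 0.4155
H = sum of terms = 2.2417
Rounded to 2 decimals: 2.24

2.24


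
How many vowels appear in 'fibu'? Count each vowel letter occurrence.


Scanning each character of 'fibu':
  Position 1: 'f' -> consonant (running count: 0)
  Position 2: 'i' -> vowel (running count: 1)
  Position 3: 'b' -> consonant (running count: 1)
  Position 4: 'u' -> vowel (running count: 2)
Total vowels: 2

2


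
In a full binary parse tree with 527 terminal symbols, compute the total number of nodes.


Leaf nodes (terminals): 527
Internal nodes = n - 1 = 527 - 1 = 526
Total = leaves + internal = 527 + 526 = 1053

1053


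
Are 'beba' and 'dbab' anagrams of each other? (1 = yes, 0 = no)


Sort characters of 'beba': 'abbe'
Sort characters of 'dbab': 'abbd'
Sorted forms differ -> they are NOT anagrams
Result: 0

0


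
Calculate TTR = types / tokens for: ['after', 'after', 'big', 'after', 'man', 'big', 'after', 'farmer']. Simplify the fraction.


Tokens: 8
Unique types: ('after', 'big', 'farmer', 'man') = 4
TTR = 4/8
Simplify: divide both by 4 -> 1/2
TTR = 1/2

1/2


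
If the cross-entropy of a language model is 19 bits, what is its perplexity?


Perplexity formula: PP = 2^H
H = 19
PP = 2^19
PP = 2^19 = 524288

524288


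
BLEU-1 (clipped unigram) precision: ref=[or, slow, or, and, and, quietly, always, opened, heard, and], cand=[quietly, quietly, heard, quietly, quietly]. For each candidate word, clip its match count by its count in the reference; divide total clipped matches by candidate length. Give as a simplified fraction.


Reference word counts: {'always': 1, 'and': 3, 'heard': 1, 'opened': 1, 'or': 2, 'quietly': 1, 'slow': 1}
Checking each candidate word (with clipping):
  'quietly' -> in reference (ref count 1, used 1/1) -> match (matches: 1)
  'quietly' -> ref count 1 already used up (1/1) -> clipped, no match (matches: 1)
  'heard' -> in reference (ref count 1, used 1/1) -> match (matches: 2)
  'quietly' -> ref count 1 already used up (1/1) -> clipped, no match (matches: 2)
  'quietly' -> ref count 1 already used up (1/1) -> clipped, no match (matches: 2)
Clipped matches: 2, Candidate length: 5
Precision = 2/5

2/5


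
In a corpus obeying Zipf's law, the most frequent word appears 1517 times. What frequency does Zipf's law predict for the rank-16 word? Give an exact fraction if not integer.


Zipf's law: freq(rank) = f1 / rank
f1 = 1517, rank = 16
freq = 1517 / 16
GCD(1517, 16) = 1
Simplified: 1517/16

1517/16


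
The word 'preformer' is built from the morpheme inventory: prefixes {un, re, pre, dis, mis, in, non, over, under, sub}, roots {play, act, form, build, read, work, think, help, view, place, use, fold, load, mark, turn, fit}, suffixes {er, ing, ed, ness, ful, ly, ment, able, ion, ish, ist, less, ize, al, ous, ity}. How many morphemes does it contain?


Segmenting 'preformer' against the inventory:
  'pre' -> prefix (morpheme 1)
  'form' -> root (morpheme 2)
  'er' -> suffix (morpheme 3)
Total morphemes: 3

3


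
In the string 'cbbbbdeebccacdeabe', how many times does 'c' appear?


Scanning 'cbbbbdeebccacdeabe' for 'c':
  Position 0: 'c' -> MATCH (count: 1)
  Position 9: 'c' -> MATCH (count: 2)
  Position 10: 'c' -> MATCH (count: 3)
  Position 12: 'c' -> MATCH (count: 4)
Total occurrences of 'c': 4

4


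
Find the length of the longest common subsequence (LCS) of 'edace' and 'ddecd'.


DP table for LCS of 'edace' and 'ddecd':
       d  d  e  c  d
    0  0  0  0  0  0
  e 0  0  0  1  1  1
  d 0  1  1  1  1  2
  a 0  1  1  1  1  2
  c 0  1  1  1  2  2
  e 0  1  1  2  2  2
LCS: 'ed'
LCS length = 2

2


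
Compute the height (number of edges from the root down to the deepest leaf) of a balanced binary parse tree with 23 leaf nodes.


In a balanced binary tree with n leaves the deepest leaf is ceil(log2(n)) edges below the root.
log2(23) = 4.5236
ceil(4.5236) = 5
height (edges) = 5

5


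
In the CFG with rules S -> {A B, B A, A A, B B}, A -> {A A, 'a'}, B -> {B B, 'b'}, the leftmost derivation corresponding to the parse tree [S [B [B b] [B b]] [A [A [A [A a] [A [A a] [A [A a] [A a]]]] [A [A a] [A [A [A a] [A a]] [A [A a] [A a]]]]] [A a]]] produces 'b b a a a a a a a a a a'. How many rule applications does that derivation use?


Every bracketed nonterminal node [X ...] in the tree is produced by exactly one rule application.
Reading the tree off as a leftmost derivation:
  Step 1: S  =>  B A   (applied S -> B A)
  Step 2: B A  =>  B B A   (applied B -> B B)
  Step 3: B B A  =>  b B A   (applied B -> b)
  Step 4: b B A  =>  b b A   (applied B -> b)
  Step 5: b b A  =>  b b A A   (applied A -> A A)
  Step 6: b b A A  =>  b b A A A   (applied A -> A A)
  Step 7: b b A A A  =>  b b A A A A   (applied A -> A A)
  Step 8: b b A A A A  =>  b b a A A A   (applied A -> a)
  Step 9: b b a A A A  =>  b b a A A A A   (applied A -> A A)
  Step 10: b b a A A A A  =>  b b a a A A A   (applied A -> a)
  Step 11: b b a a A A A  =>  b b a a A A A A   (applied A -> A A)
  Step 12: b b a a A A A A  =>  b b a a a A A A   (applied A -> a)
  Step 13: b b a a a A A A  =>  b b a a a a A A   (applied A -> a)
  Step 14: b b a a a a A A  =>  b b a a a a A A A   (applied A -> A A)
  Step 15: b b a a a a A A A  =>  b b a a a a a A A   (applied A -> a)
  Step 16: b b a a a a a A A  =>  b b a a a a a A A A   (applied A -> A A)
  Step 17: b b a a a a a A A A  =>  b b a a a a a A A A A   (applied A -> A A)
  Step 18: b b a a a a a A A A A  =>  b b a a a a a a A A A   (applied A -> a)
  Step 19: b b a a a a a a A A A  =>  b b a a a a a a a A A   (applied A -> a)
  Step 20: b b a a a a a a a A A  =>  b b a a a a a a a A A A   (applied A -> A A)
  Step 21: b b a a a a a a a A A A  =>  b b a a a a a a a a A A   (applied A -> a)
  Step 22: b b a a a a a a a a A A  =>  b b a a a a a a a a a A   (applied A -> a)
  Step 23: b b a a a a a a a a a A  =>  b b a a a a a a a a a a   (applied A -> a)
Final yield: b b a a a a a a a a a a
Total rewrite steps: 23

23


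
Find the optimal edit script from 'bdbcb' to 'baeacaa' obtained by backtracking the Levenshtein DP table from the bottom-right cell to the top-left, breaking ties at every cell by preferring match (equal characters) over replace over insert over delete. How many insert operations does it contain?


Edit distance = 5. Backtracking from cell (5, 7) with preference match > replace > insert > delete,
then listing the resulting alignment 'bdbcb' -> 'baeacaa' left to right:
  Step 1: keep 'b'
  Step 2: insert 'a' [insertion #1]
  Step 3: replace d->e
  Step 4: replace b->a
  Step 5: keep 'c'
  Step 6: insert 'a' [insertion #2]
  Step 7: replace b->a
Total insertions: 2

2


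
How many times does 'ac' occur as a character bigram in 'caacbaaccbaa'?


Scanning 'caacbaaccbaa' for bigram 'ac':
  Position 0: 'ca' -> no
  Position 1: 'aa' -> no
  Position 2: 'ac' -> MATCH
  Position 3: 'cb' -> no
  Position 4: 'ba' -> no
  Position 5: 'aa' -> no
  Position 6: 'ac' -> MATCH
  Position 7: 'cc' -> no
  Position 8: 'cb' -> no
  Position 9: 'ba' -> no
  Position 10: 'aa' -> no
Total matches: 2

2


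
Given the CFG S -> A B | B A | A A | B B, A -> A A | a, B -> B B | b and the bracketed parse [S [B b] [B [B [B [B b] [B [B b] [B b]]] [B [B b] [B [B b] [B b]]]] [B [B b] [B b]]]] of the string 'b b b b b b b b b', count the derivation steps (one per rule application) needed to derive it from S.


Every bracketed nonterminal node [X ...] in the tree is produced by exactly one rule application.
Reading the tree off as a leftmost derivation:
  Step 1: S  =>  B B   (applied S -> B B)
  Step 2: B B  =>  b B   (applied B -> b)
  Step 3: b B  =>  b B B   (applied B -> B B)
  Step 4: b B B  =>  b B B B   (applied B -> B B)
  Step 5: b B B B  =>  b B B B B   (applied B -> B B)
  Step 6: b B B B B  =>  b b B B B   (applied B -> b)
  Step 7: b b B B B  =>  b b B B B B   (applied B -> B B)
  Step 8: b b B B B B  =>  b b b B B B   (applied B -> b)
  Step 9: b b b B B B  =>  b b b b B B   (applied B -> b)
  Step 10: b b b b B B  =>  b b b b B B B   (applied B -> B B)
  Step 11: b b b b B B B  =>  b b b b b B B   (applied B -> b)
  Step 12: b b b b b B B  =>  b b b b b B B B   (applied B -> B B)
  Step 13: b b b b b B B B  =>  b b b b b b B B   (applied B -> b)
  Step 14: b b b b b b B B  =>  b b b b b b b B   (applied B -> b)
  Step 15: b b b b b b b B  =>  b b b b b b b B B   (applied B -> B B)
  Step 16: b b b b b b b B B  =>  b b b b b b b b B   (applied B -> b)
  Step 17: b b b b b b b b B  =>  b b b b b b b b b   (applied B -> b)
Final yield: b b b b b b b b b
Total rewrite steps: 17

17


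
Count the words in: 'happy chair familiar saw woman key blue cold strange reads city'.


Counting words by splitting on spaces:
  Word 1: 'happy'
  Word 2: 'chair'
  Word 3: 'familiar'
  Word 4: 'saw'
  Word 5: 'woman'
  Word 6: 'key'
  Word 7: 'blue'
  Word 8: 'cold'
  Word 9: 'strange'
  Word 10: 'reads'
  Word 11: 'city'
Total words: 11

11


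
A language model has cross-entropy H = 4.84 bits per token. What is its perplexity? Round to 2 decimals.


Perplexity formula: PP = 2^H
H = 4.84
PP = 2^4.84
Decompose: 2^4.84 = 2^4 * 2^0.84
2^4 = 16, 2^0.84 ~ 1.7900501
PP ~ 16 * 1.7900501 = 28.6408016
Rounded to 2 decimals: 28.64

28.64


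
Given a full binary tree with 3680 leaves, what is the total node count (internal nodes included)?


Leaf nodes (terminals): 3680
Internal nodes = n - 1 = 3680 - 1 = 3679
Total = leaves + internal = 3680 + 3679 = 7359

7359


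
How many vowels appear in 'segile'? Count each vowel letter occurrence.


Scanning each character of 'segile':
  Position 1: 's' -> consonant (running count: 0)
  Position 2: 'e' -> vowel (running count: 1)
  Position 3: 'g' -> consonant (running count: 1)
  Position 4: 'i' -> vowel (running count: 2)
  Position 5: 'l' -> consonant (running count: 2)
  Position 6: 'e' -> vowel (running count: 3)
Total vowels: 3

3


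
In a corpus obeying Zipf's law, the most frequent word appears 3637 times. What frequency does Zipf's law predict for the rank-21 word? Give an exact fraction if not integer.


Zipf's law: freq(rank) = f1 / rank
f1 = 3637, rank = 21
freq = 3637 / 21
GCD(3637, 21) = 1
Simplified: 3637/21

3637/21


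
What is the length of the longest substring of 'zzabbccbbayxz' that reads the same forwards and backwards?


Scanning 'zzabbccbbayxz' for palindromic substrings.
Substring at positions 2-9: 'abbccbba'.
Check: reverse('abbccbba') = 'abbccbba' -> palindrome confirmed.
Neighbouring characters ('z' / 'y') break symmetry, so it cannot extend further.
No longer palindromic substring exists; longest length = 8

8


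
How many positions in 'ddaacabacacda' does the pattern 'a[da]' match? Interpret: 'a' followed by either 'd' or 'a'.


Pattern: a[da] means 'a' followed by either 'd' or 'a'.
Scanning 'ddaacabacacda' position-by-position:
  Pos 0: window 'dd' -> no
  Pos 1: window 'da' -> no
  Pos 2: window 'aa' -> MATCH
  Pos 3: window 'ac' -> no
  Pos 4: window 'ca' -> no
  Pos 5: window 'ab' -> no
  Pos 6: window 'ba' -> no
  Pos 7: window 'ac' -> no
  Pos 8: window 'ca' -> no
  Pos 9: window 'ac' -> no
  Pos 10: window 'cd' -> no
  Pos 11: window 'da' -> no
  Pos 12: window 'a' -> no
Total matches: 1

1


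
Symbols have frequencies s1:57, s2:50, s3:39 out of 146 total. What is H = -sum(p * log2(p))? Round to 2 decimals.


Computing entropy H = -sum(p_i * log2(p_i)):
  s1: p = 57/146 = 0.3904, -p*log2(p) = 0.5298
  s2: p = 50/146 = 0.3425, -p*log2(p) = 0.5294
  s3: p = 39/146 = 0.2671, -p*log2(p) = 0.5087
H = sum of terms = 1.5679
Rounded to 2 decimals: 1.57

1.57


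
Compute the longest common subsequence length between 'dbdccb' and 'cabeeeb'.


DP table for LCS of 'dbdccb' and 'cabeeeb':
       c  a  b  e  e  e  b
    0  0  0  0  0  0  0  0
  d 0  0  0  0  0  0  0  0
  b 0  0  0  1  1  1  1  1
  d 0  0  0  1  1  1  1  1
  c 0  1  1  1  1  1  1  1
  c 0  1  1  1  1  1  1  1
  b 0  1  1  2  2  2  2  2
LCS: 'bb'
LCS length = 2

2


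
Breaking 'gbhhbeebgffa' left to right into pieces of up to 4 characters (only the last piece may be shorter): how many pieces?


'gbhhbeebgffa' has 12 characters.
Chunking with max size 4:
  Chunk 1: 'gbhh' (positions 0-3)
  Chunk 2: 'beeb' (positions 4-7)
  Chunk 3: 'gffa' (positions 8-11)
Total chunks: ceil(12 / 4) = 3

3


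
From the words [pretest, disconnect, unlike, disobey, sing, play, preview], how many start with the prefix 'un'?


Checking each word for prefix 'un':
  'pretest' -> no (count: 0)
  'disconnect' -> no (count: 0)
  'unlike' -> YES, starts with 'un' (count: 1)
  'disobey' -> no (count: 1)
  'sing' -> no (count: 1)
  'play' -> no (count: 1)
  'preview' -> no (count: 1)
Total with prefix 'un': 1

1


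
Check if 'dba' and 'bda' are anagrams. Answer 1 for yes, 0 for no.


Sort characters of 'dba': 'abd'
Sort characters of 'bda': 'abd'
Sorted forms match -> they ARE anagrams
Result: 1

1


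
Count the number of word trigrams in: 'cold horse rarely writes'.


Word trigrams from [4] words:
  Trigram 1: (cold horse rarely)
  Trigram 2: (horse rarely writes)
Total word trigrams: 4 - 2 = 2

2


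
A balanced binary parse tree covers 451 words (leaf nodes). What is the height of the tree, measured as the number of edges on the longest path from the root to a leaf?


In a balanced binary tree with n leaves the deepest leaf is ceil(log2(n)) edges below the root.
log2(451) = 8.8170
ceil(8.8170) = 9
height (edges) = 9

9


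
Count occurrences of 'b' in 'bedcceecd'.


Scanning 'bedcceecd' for 'b':
  Position 0: 'b' -> MATCH (count: 1)
Total occurrences of 'b': 1

1


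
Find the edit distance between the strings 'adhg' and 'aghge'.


Building DP table for s1='adhg' (len 4) and s2='aghge' (len 5):
       a  g  h  g  e
    0  1  2  3  4  5
  a 1  0  1  2  3  4
  d 2  1  1  2  3  4
  h 3  2  2  1  2  3
  g 4  3  2  2  1  2
Edit distance = dp[4][5] = 2

2


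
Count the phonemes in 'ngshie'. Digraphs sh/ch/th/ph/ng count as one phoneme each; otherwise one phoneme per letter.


Parsing 'ngshie' greedily, digraphs first:
  'ng' -> digraph (1 consonant phoneme) (phonemes so far: 1)
  'sh' -> digraph (1 consonant phoneme) (phonemes so far: 2)
  'i' -> vowel phoneme (phonemes so far: 3)
  'e' -> vowel phoneme (phonemes so far: 4)
Total phonemes: 4

4


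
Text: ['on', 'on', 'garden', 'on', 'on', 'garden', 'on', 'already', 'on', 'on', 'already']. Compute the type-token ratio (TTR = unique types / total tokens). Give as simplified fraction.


Tokens: 11
Unique types: ('already', 'garden', 'on') = 3
TTR = 3/11
Already in lowest terms.

3/11


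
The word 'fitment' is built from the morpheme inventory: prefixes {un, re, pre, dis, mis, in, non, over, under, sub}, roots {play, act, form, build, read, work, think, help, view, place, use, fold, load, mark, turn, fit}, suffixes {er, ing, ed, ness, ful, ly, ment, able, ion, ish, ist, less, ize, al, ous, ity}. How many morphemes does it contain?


Segmenting 'fitment' against the inventory:
  'fit' -> root (morpheme 1)
  'ment' -> suffix (morpheme 2)
Total morphemes: 2

2
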